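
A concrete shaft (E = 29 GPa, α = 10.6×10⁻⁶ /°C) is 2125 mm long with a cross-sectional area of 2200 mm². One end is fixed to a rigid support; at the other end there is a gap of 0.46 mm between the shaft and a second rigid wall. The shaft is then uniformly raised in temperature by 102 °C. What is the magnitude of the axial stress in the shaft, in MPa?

Unrestrained expansion: δ_free = αΔT L = 10.6×10⁻⁶ × 102 × 2125 = 2.298 mm.
After closing the 0.46 mm clearance, 2.298 − 0.46 = 1.838 mm of expansion remains to be suppressed by the wall.
So σ = E(δ_free − g)/L = 29×10³ × 1.838/2125 = 25.08 MPa.

σ ≈ 25.1 MPa (compressive)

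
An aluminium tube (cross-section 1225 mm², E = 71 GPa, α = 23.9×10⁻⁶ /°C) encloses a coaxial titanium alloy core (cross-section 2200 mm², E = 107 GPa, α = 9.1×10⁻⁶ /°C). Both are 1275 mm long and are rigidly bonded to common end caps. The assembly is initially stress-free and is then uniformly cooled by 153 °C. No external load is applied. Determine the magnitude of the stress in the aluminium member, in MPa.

σ ≈ 117 MPa (tensile)

Both members must finish at the same length. With the larger α, the aluminium tends to over-contract; the plates restrain it, putting the aluminium in tension and the titanium alloy in compression. With no external load the two internal forces are equal and opposite, magnitude P.
Compatibility of the two members (thermal + elastic change equal): (α₁ − α₂)ΔT = P·[1/(A₁E₁) + 1/(A₂E₂)].
|α₁ − α₂|·ΔT = 14.8×10⁻⁶ × 153 = 0.002264.
1/(A₁E₁) + 1/(A₂E₂) = 1/(1225×71×10³) + 1/(2200×107×10³) = 1.575×10⁻⁸ N⁻¹.
So P = 0.002264 / 1.575×10⁻⁸ = 143.8 kN.
σ_{aluminium} = P/A₁ = 143800/1225 = 117.4 MPa, tensile.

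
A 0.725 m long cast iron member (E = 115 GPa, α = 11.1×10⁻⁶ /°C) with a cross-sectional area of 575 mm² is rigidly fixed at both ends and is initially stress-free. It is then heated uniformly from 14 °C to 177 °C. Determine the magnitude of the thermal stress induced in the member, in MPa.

σ ≈ 208 MPa (compressive)

With length fixed, the mechanical strain must cancel the thermal strain αΔT = 11.1×10⁻⁶ × 163 = 1809.3×10⁻⁶.
The stress required to suppress this strain is σ = Eε = 115×10³ × 1809.3×10⁻⁶ = 208.1 MPa, compressive since the member is trying to expand.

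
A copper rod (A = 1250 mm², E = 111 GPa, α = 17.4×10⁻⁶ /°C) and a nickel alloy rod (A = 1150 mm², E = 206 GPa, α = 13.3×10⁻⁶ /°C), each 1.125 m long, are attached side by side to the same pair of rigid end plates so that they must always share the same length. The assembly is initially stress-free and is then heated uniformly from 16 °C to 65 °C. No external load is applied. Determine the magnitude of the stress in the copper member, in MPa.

σ ≈ 14.1 MPa (compressive)

Both members must finish at the same length. With the larger α, the copper tends to over-expand; the plates restrain it, putting the copper in compression and the nickel alloy in tension. With no external load the two internal forces are equal and opposite, magnitude P.
Setting the final lengths equal and cancelling L: (α₁ − α₂)ΔT = P/(A₁E₁) + P/(A₂E₂).
|α₁ − α₂|·ΔT = 4.1×10⁻⁶ × 49 = 0.0002009.
1/(A₁E₁) + 1/(A₂E₂) = 1/(1250×111×10³) + 1/(1150×206×10³) = 1.143×10⁻⁸ N⁻¹.
P = 0.0002009 / 1.143×10⁻⁸ = 17580 N = 17.58 kN.
σ_{copper} = P/A₁ = 17580/1250 = 14.06 MPa, compressive.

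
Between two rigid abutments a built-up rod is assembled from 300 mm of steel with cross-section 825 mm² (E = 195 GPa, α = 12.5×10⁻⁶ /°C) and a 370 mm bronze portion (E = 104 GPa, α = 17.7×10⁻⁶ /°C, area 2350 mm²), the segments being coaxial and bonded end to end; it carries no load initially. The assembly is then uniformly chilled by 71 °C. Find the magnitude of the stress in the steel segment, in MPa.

σ ≈ 262 MPa (tensile)

Free thermal contraction of the whole bar: Σ αᵢΔT Lᵢ = 12.5×10⁻⁶×71×300 + 17.7×10⁻⁶×71×370 = 0.7312 mm.
The walls prevent any net length change, so an axial force P (same in every segment) develops. Compatibility: P · Σ Lᵢ/(AᵢEᵢ) = δ_free.
The series flexibility is Σ Lᵢ/(AᵢEᵢ) = 300/(825×195×10³) + 370/(2350×104×10³) = 3.379×10⁻⁶ mm/N.
Hence P = δ_free / Σ(L/AE) = 0.7312/3.379×10⁻⁶ = 216.4 kN (tensile).
σ_{steel} = P / A = 216400 / 825 = 262.3 MPa.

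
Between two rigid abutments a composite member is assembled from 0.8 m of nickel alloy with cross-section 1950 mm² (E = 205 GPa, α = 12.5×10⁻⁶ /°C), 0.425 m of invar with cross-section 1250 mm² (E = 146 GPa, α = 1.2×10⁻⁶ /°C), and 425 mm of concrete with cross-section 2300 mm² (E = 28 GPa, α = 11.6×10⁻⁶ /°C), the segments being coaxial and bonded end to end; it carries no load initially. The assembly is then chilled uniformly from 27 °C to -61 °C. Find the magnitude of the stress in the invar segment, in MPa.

σ ≈ 99.5 MPa (tensile)

With the walls removed the bar would change length by δ_free = Σ αᵢΔT Lᵢ = 12.5×10⁻⁶×88×800 + 1.2×10⁻⁶×88×425 + 11.6×10⁻⁶×88×425 = 1.359 mm.
The walls prevent any net length change, so an axial force P (same in every segment) develops. Compatibility: P · Σ Lᵢ/(AᵢEᵢ) = δ_free.
The series flexibility is Σ Lᵢ/(AᵢEᵢ) = 800/(1950×205×10³) + 425/(1250×146×10³) + 425/(2300×28×10³) = 1.093×10⁻⁵ mm/N.
P = 1.359 / 1.093×10⁻⁵ = 124300 N = 124.3 kN, tensile.
σ_{invar} = P / A = 124300 / 1250 = 99.45 MPa.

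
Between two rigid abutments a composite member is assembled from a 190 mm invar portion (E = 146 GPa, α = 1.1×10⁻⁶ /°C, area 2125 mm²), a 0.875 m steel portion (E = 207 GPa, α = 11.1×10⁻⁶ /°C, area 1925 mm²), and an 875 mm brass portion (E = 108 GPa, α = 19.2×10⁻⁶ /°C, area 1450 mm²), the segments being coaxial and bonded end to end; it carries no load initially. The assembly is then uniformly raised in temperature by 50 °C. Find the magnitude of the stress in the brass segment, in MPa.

σ ≈ 110 MPa (compressive)

If the supports were absent, the total length change would be Σ αᵢΔT Lᵢ = 1.1×10⁻⁶×50×190 + 11.1×10⁻⁶×50×875 + 19.2×10⁻⁶×50×875 = 1.336 mm.
Since the ends are fixed, an axial force P builds up, equal in every segment, with P · Σ Lᵢ/(AᵢEᵢ) = δ_free.
The series flexibility is Σ Lᵢ/(AᵢEᵢ) = 190/(2125×146×10³) + 875/(1925×207×10³) + 875/(1450×108×10³) = 8.396×10⁻⁶ mm/N.
Hence P = δ_free / Σ(L/AE) = 1.336/8.396×10⁻⁶ = 159.1 kN (compressive).
σ_{brass} = P / A = 159100 / 1450 = 109.7 MPa.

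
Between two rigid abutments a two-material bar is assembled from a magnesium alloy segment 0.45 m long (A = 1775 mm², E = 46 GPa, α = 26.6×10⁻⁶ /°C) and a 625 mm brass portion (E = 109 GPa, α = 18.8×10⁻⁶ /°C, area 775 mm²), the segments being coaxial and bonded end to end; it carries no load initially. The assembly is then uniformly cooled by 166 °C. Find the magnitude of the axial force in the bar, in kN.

With the walls removed the bar would change length by δ_free = Σ αᵢΔT Lᵢ = 26.6×10⁻⁶×166×450 + 18.8×10⁻⁶×166×625 = 3.938 mm.
The rigid supports impose zero overall length change; the single axial force P common to all segments must satisfy P Σ Lᵢ/(AᵢEᵢ) = δ_free.
Σ Lᵢ/(AᵢEᵢ) = 450/(1775×46×10³) + 625/(775×109×10³) = 1.291×10⁻⁵ mm/N.
Hence P = δ_free / Σ(L/AE) = 3.938/1.291×10⁻⁵ = 305 kN (tensile).

P ≈ 305 kN (tensile)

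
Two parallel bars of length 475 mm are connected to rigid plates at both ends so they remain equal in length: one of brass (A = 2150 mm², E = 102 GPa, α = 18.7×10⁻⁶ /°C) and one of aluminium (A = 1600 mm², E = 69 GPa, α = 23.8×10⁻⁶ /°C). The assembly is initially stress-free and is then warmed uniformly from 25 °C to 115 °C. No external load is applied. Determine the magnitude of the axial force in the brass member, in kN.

P ≈ 33.7 kN (tensile in the brass)

The aluminium has the larger α, so on heating it would change length more than the brass if both were free. The rigid plates force a common final length, so the aluminium is put into compression and the brass into tension, with equal and opposite forces P (no external load).
Setting the final lengths equal and cancelling L: (α₁ − α₂)ΔT = P/(A₁E₁) + P/(A₂E₂).
|α₁ − α₂|·ΔT = 5.1×10⁻⁶ × 90 = 0.000459.
1/(A₁E₁) + 1/(A₂E₂) = 1/(2150×102×10³) + 1/(1600×69×10³) = 1.362×10⁻⁸ N⁻¹.
So P = 0.000459 / 1.362×10⁻⁸ = 33.71 kN.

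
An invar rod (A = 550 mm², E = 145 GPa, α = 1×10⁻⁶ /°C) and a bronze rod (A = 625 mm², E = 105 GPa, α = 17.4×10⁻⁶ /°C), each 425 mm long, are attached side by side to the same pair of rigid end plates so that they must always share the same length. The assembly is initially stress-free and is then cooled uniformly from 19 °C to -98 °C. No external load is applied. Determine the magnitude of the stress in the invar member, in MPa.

Equilibrium of a rigid end plate with no external load gives equal and opposite internal forces ±P in the two members. Since α_{bronze} > α_{invar}, cooling drives the bronze into tension and the invar into compression.
Equating the net (thermal + elastic) strains gives |α₁ − α₂|·ΔT = P·[1/(A₁E₁) + 1/(A₂E₂)].
|α₁ − α₂|·ΔT = 16.4×10⁻⁶ × 117 = 0.001919.
1/(A₁E₁) + 1/(A₂E₂) = 1/(550×145×10³) + 1/(625×105×10³) = 2.778×10⁻⁸ N⁻¹.
So P = 0.001919 / 2.778×10⁻⁸ = 69.08 kN.
σ_{invar} = P/A₁ = 69080/550 = 125.6 MPa, compressive.

σ ≈ 126 MPa (compressive)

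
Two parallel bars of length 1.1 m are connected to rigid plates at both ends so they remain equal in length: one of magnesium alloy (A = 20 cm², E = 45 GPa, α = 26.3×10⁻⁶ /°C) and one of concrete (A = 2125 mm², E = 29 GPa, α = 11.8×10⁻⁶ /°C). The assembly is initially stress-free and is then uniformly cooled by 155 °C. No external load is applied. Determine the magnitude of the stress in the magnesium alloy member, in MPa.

Equilibrium of a rigid end plate with no external load gives equal and opposite internal forces ±P in the two members. Since α_{magnesium alloy} > α_{concrete}, cooling drives the magnesium alloy into tension and the concrete into compression.
Compatibility of the two members (thermal + elastic change equal): (α₁ − α₂)ΔT = P·[1/(A₁E₁) + 1/(A₂E₂)].
|α₁ − α₂|·ΔT = 14.5×10⁻⁶ × 155 = 0.002247.
1/(A₁E₁) + 1/(A₂E₂) = 1/(2000×45×10³) + 1/(2125×29×10³) = 2.734×10⁻⁸ N⁻¹.
P = 0.002247 / 2.734×10⁻⁸ = 82210 N = 82.21 kN.
σ_{magnesium alloy} = P/A₁ = 82210/2000 = 41.11 MPa, tensile.

σ ≈ 41.1 MPa (tensile)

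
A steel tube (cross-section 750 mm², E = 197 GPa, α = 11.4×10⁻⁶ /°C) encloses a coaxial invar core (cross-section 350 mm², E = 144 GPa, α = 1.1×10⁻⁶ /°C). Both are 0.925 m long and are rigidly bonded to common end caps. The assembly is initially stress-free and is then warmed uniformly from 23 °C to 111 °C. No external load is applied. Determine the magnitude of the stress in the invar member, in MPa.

Equilibrium of a rigid end plate with no external load gives equal and opposite internal forces ±P in the two members. Since α_{steel} > α_{invar}, heating drives the steel into compression and the invar into tension.
Equating the net (thermal + elastic) strains gives |α₁ − α₂|·ΔT = P·[1/(A₁E₁) + 1/(A₂E₂)].
|α₁ − α₂|·ΔT = 10.3×10⁻⁶ × 88 = 0.0009064.
1/(A₁E₁) + 1/(A₂E₂) = 1/(750×197×10³) + 1/(350×144×10³) = 2.661×10⁻⁸ N⁻¹.
So P = 0.0009064 / 2.661×10⁻⁸ = 34.06 kN.
σ_{invar} = P/A₂ = 34060/350 = 97.32 MPa, tensile.

σ ≈ 97.3 MPa (tensile)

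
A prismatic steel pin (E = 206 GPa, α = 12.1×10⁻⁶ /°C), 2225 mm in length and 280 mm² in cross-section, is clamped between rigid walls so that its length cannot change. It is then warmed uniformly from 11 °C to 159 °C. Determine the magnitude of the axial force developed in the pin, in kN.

With zero net strain, σ = E·αΔT = 206 GPa × 12.1×10⁻⁶ × 148 = 368.9 MPa.
Then P = σA = 368.9 × 280 mm² = 103.3 kN, compressive.

P ≈ 103 kN (compressive)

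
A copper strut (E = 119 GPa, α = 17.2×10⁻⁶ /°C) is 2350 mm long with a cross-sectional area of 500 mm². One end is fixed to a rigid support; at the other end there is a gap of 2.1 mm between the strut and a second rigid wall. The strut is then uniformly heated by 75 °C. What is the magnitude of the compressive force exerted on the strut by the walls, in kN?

If the wall were absent the strut would grow by αΔT L = 17.2×10⁻⁶ × 75 × 2350 = 3.031 mm.
After closing the 2.1 mm clearance, 3.031 − 2.1 = 0.9315 mm of expansion remains to be suppressed by the wall.
So σ = E(δ_free − g)/L = 119×10³ × 0.9315/2350 = 47.17 MPa.
P = σA = 47.17 × 500 = 23.58 kN.

P ≈ 23.6 kN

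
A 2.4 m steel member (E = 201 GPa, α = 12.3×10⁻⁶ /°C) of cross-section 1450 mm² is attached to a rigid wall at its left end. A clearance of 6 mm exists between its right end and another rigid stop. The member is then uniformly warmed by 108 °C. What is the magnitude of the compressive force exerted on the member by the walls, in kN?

If the wall were absent the member would grow by αΔT L = 12.3×10⁻⁶ × 108 × 2400 = 3.188 mm.
This is smaller than the 6 mm clearance, so the member expands freely without reaching the stop — the stress is zero.

P ≈ 0 kN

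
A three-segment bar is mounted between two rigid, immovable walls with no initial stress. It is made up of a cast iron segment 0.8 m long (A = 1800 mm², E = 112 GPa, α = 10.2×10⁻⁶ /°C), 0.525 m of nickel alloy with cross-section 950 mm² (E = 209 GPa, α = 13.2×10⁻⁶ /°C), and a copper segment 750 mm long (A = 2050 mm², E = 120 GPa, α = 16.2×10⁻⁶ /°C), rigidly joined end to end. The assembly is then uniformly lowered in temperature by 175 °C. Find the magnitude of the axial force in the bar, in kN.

P ≈ 493 kN (tensile)

If the supports were absent, the total length change would be Σ αᵢΔT Lᵢ = 10.2×10⁻⁶×175×800 + 13.2×10⁻⁶×175×525 + 16.2×10⁻⁶×175×750 = 4.767 mm.
The walls prevent any net length change, so an axial force P (same in every segment) develops. Compatibility: P · Σ Lᵢ/(AᵢEᵢ) = δ_free.
The series flexibility is Σ Lᵢ/(AᵢEᵢ) = 800/(1800×112×10³) + 525/(950×209×10³) + 750/(2050×120×10³) = 9.661×10⁻⁶ mm/N.
Hence P = δ_free / Σ(L/AE) = 4.767/9.661×10⁻⁶ = 493.4 kN (tensile).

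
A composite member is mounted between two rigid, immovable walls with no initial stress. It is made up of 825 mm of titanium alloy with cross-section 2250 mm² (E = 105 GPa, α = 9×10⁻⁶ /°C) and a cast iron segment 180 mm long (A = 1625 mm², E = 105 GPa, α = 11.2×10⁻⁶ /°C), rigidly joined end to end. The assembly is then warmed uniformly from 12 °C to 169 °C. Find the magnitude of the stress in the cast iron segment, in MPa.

With the walls removed the bar would change length by δ_free = Σ αᵢΔT Lᵢ = 9×10⁻⁶×157×825 + 11.2×10⁻⁶×157×180 = 1.482 mm.
The rigid supports impose zero overall length change; the single axial force P common to all segments must satisfy P Σ Lᵢ/(AᵢEᵢ) = δ_free.
The series flexibility is Σ Lᵢ/(AᵢEᵢ) = 825/(2250×105×10³) + 180/(1625×105×10³) = 4.547×10⁻⁶ mm/N.
Hence P = δ_free / Σ(L/AE) = 1.482/4.547×10⁻⁶ = 326 kN (compressive).
σ_{cast iron} = P / A = 326000 / 1625 = 200.6 MPa.

σ ≈ 201 MPa (compressive)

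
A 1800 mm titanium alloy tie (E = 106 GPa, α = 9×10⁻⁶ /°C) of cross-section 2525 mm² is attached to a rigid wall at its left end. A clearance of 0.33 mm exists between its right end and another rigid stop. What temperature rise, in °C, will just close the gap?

Contact occurs when the free expansion equals the gap: αΔT L = 0.33 mm.
So ΔT = g/(αL) = 0.33/(9×10⁻⁶ × 1800) = 20.37 °C.

ΔT ≈ 20.4 °C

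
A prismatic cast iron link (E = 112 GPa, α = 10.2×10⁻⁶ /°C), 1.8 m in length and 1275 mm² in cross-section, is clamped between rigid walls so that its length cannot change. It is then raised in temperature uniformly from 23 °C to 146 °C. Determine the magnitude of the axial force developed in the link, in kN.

P ≈ 179 kN (compressive)

The ends cannot move, so σ = EαΔT = 112×10³ × 10.2×10⁻⁶ × 123 = 140.5 MPa.
P = AEαΔT = 1275 × 112×10³ × 10.2×10⁻⁶ × 123 = 179.2 kN (compressive).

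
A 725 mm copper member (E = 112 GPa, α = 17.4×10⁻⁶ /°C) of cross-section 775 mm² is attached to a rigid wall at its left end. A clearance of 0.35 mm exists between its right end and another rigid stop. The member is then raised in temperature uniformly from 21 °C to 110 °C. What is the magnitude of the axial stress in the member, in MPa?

If the wall were absent the member would grow by αΔT L = 17.4×10⁻⁶ × 89 × 725 = 1.123 mm.
The gap closes (δ_free > 0.35 mm) and the wall then resists a further 1.123 − 0.35 = 0.7727 mm of expansion.
That suppressed elongation corresponds to σ = E·Δ/L = 112×10³ × 0.7727/725 = 119.4 MPa.

σ ≈ 119 MPa (compressive)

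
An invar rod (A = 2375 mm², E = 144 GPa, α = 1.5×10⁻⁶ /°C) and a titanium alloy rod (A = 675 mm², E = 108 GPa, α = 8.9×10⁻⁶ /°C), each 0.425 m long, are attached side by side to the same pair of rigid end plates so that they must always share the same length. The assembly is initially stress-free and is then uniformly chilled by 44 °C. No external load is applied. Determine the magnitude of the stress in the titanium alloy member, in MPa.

Both members must finish at the same length. With the larger α, the titanium alloy tends to over-contract; the plates restrain it, putting the titanium alloy in tension and the invar in compression. With no external load the two internal forces are equal and opposite, magnitude P.
Equating the net (thermal + elastic) strains gives |α₁ − α₂|·ΔT = P·[1/(A₁E₁) + 1/(A₂E₂)].
|α₁ − α₂|·ΔT = 7.4×10⁻⁶ × 44 = 0.0003256.
1/(A₁E₁) + 1/(A₂E₂) = 1/(2375×144×10³) + 1/(675×108×10³) = 1.664×10⁻⁸ N⁻¹.
P = 0.0003256 / 1.664×10⁻⁸ = 19570 N = 19.57 kN.
σ_{titanium alloy} = P/A₂ = 19570/675 = 28.99 MPa, tensile.

σ ≈ 29 MPa (tensile)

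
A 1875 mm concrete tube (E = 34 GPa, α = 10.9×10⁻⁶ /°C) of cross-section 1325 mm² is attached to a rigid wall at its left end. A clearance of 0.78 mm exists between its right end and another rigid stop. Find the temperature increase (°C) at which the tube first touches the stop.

The gap closes when αΔT L = 0.78 mm, since the tube is still unstressed at that instant.
So ΔT = g/(αL) = 0.78/(10.9×10⁻⁶ × 1875) = 38.17 °C.

ΔT ≈ 38.2 °C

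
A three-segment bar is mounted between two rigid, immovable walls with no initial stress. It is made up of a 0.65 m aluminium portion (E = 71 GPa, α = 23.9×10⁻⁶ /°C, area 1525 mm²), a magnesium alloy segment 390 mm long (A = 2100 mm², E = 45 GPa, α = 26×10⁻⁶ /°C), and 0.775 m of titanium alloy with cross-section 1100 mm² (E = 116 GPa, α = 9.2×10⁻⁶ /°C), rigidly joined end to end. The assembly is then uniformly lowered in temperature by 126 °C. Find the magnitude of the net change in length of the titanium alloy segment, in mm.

|ΔL| ≈ 0.651 mm

Free thermal contraction of the whole bar: Σ αᵢΔT Lᵢ = 23.9×10⁻⁶×126×650 + 26×10⁻⁶×126×390 + 9.2×10⁻⁶×126×775 = 4.133 mm.
The walls prevent any net length change, so an axial force P (same in every segment) develops. Compatibility: P · Σ Lᵢ/(AᵢEᵢ) = δ_free.
The series flexibility is Σ Lᵢ/(AᵢEᵢ) = 650/(1525×71×10³) + 390/(2100×45×10³) + 775/(1100×116×10³) = 1.62×10⁻⁵ mm/N.
P = 4.133 / 1.62×10⁻⁵ = 255100 N = 255.1 kN, tensile.
For the titanium alloy segment, free thermal change = 9.2×10⁻⁶×126×775 = 0.8984 mm and elastic change from P = 255100×775/(1100×116×10³) = 1.549 mm; these oppose, so the net change is 0.651 mm (segment lengthens).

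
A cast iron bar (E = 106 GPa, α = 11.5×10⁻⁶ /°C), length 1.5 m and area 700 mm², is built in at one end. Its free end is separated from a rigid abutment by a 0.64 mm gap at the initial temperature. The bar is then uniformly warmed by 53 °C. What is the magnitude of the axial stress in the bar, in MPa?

Free thermal elongation = αΔT L = 11.5×10⁻⁶ × 53 × 1500 = 0.9143 mm.
The gap closes (δ_free > 0.64 mm) and the wall then resists a further 0.9143 − 0.64 = 0.2742 mm of expansion.
That suppressed elongation corresponds to σ = E·Δ/L = 106×10³ × 0.2742/1500 = 19.38 MPa.

σ ≈ 19.4 MPa (compressive)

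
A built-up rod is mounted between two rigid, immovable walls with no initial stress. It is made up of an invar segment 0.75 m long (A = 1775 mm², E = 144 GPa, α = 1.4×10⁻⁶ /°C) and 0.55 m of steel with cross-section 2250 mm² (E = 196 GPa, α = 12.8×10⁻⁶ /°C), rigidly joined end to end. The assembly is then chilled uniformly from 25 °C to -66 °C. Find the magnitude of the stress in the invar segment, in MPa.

σ ≈ 99.2 MPa (tensile)

With the walls removed the bar would change length by δ_free = Σ αᵢΔT Lᵢ = 1.4×10⁻⁶×91×750 + 12.8×10⁻⁶×91×550 = 0.7362 mm.
The rigid supports impose zero overall length change; the single axial force P common to all segments must satisfy P Σ Lᵢ/(AᵢEᵢ) = δ_free.
Σ Lᵢ/(AᵢEᵢ) = 750/(1775×144×10³) + 550/(2250×196×10³) = 4.181×10⁻⁶ mm/N.
Hence P = δ_free / Σ(L/AE) = 0.7362/4.181×10⁻⁶ = 176.1 kN (tensile).
σ_{invar} = P / A = 176100 / 1775 = 99.19 MPa.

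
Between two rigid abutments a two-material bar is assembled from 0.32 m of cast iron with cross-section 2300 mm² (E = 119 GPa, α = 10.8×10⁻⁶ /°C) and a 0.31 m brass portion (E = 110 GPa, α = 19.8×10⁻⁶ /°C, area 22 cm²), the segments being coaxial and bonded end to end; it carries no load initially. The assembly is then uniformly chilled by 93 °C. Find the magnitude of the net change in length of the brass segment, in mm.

|ΔL| ≈ 0.104 mm

With the walls removed the bar would change length by δ_free = Σ αᵢΔT Lᵢ = 10.8×10⁻⁶×93×320 + 19.8×10⁻⁶×93×310 = 0.8922 mm.
The walls prevent any net length change, so an axial force P (same in every segment) develops. Compatibility: P · Σ Lᵢ/(AᵢEᵢ) = δ_free.
Σ Lᵢ/(AᵢEᵢ) = 320/(2300×119×10³) + 310/(2200×110×10³) = 2.45×10⁻⁶ mm/N.
So P = 0.8922 / 2.45×10⁻⁶ = 364.2 kN, tensile.
For the brass segment, free thermal change = 19.8×10⁻⁶×93×310 = 0.5708 mm and elastic change from P = 364200×310/(2200×110×10³) = 0.4665 mm; these oppose, so the net change is 0.104 mm (segment shortens).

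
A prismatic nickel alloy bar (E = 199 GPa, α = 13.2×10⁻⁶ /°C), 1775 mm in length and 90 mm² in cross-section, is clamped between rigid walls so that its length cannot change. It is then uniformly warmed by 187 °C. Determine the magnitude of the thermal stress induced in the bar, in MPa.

σ ≈ 491 MPa (compressive)

The supports are rigid, so the total axial strain is zero. The restrained thermal strain is ε = αΔT = 13.2×10⁻⁶ × 187 = 2468.4×10⁻⁶.
Hence σ = E·αΔT = 199×10³ × 2468.4×10⁻⁶ = 491.2 MPa, compressive.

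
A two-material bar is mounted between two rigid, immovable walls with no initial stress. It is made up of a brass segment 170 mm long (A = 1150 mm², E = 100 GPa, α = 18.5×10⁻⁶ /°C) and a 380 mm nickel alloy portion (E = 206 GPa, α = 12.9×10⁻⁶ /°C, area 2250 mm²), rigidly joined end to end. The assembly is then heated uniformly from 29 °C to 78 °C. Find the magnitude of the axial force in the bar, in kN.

If the supports were absent, the total length change would be Σ αᵢΔT Lᵢ = 18.5×10⁻⁶×49×170 + 12.9×10⁻⁶×49×380 = 0.3943 mm.
The walls prevent any net length change, so an axial force P (same in every segment) develops. Compatibility: P · Σ Lᵢ/(AᵢEᵢ) = δ_free.
Σ Lᵢ/(AᵢEᵢ) = 170/(1150×100×10³) + 380/(2250×206×10³) = 2.298×10⁻⁶ mm/N.
P = 0.3943 / 2.298×10⁻⁶ = 171600 N = 171.6 kN, compressive.

P ≈ 172 kN (compressive)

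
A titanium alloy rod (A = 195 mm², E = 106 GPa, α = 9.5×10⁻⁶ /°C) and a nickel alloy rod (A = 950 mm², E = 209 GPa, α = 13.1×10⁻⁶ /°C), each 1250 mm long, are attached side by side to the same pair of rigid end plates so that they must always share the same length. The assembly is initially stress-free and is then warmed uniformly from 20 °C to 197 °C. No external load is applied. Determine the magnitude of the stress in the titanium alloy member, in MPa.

σ ≈ 61.2 MPa (tensile)

Both members must finish at the same length. With the larger α, the nickel alloy tends to over-expand; the plates restrain it, putting the nickel alloy in compression and the titanium alloy in tension. With no external load the two internal forces are equal and opposite, magnitude P.
Compatibility of the two members (thermal + elastic change equal): (α₁ − α₂)ΔT = P·[1/(A₁E₁) + 1/(A₂E₂)].
|α₁ − α₂|·ΔT = 3.6×10⁻⁶ × 177 = 0.0006372.
1/(A₁E₁) + 1/(A₂E₂) = 1/(195×106×10³) + 1/(950×209×10³) = 5.342×10⁻⁸ N⁻¹.
So P = 0.0006372 / 5.342×10⁻⁸ = 11.93 kN.
σ_{titanium alloy} = P/A₁ = 11930/195 = 61.17 MPa, tensile.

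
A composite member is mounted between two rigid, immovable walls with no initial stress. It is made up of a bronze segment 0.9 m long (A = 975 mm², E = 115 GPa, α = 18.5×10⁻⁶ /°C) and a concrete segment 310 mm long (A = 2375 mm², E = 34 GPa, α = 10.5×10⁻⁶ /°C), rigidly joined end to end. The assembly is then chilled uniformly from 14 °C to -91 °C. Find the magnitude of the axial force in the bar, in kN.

P ≈ 176 kN (tensile)

With the walls removed the bar would change length by δ_free = Σ αᵢΔT Lᵢ = 18.5×10⁻⁶×105×900 + 10.5×10⁻⁶×105×310 = 2.09 mm.
The walls prevent any net length change, so an axial force P (same in every segment) develops. Compatibility: P · Σ Lᵢ/(AᵢEᵢ) = δ_free.
The series flexibility is Σ Lᵢ/(AᵢEᵢ) = 900/(975×115×10³) + 310/(2375×34×10³) = 1.187×10⁻⁵ mm/N.
So P = 2.09 / 1.187×10⁻⁵ = 176.1 kN, tensile.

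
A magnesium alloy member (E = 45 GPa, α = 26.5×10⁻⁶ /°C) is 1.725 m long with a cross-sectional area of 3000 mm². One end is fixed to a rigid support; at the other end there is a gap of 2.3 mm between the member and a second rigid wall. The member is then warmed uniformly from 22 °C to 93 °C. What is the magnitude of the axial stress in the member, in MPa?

Unrestrained expansion: δ_free = αΔT L = 26.5×10⁻⁶ × 71 × 1725 = 3.246 mm.
After closing the 2.3 mm clearance, 3.246 − 2.3 = 0.9456 mm of expansion remains to be suppressed by the wall.
Compatibility: PL/(AE) = 0.9456 mm, so σ = P/A = E × (0.9456/1725) = 24.67 MPa.

σ ≈ 24.7 MPa (compressive)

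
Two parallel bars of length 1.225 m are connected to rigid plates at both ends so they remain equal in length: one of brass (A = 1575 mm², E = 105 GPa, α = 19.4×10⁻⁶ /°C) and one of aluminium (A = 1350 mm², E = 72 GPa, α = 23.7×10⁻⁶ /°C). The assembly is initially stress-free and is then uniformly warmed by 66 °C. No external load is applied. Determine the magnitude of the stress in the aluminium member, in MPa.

σ ≈ 12.9 MPa (compressive)

Both members must finish at the same length. With the larger α, the aluminium tends to over-expand; the plates restrain it, putting the aluminium in compression and the brass in tension. With no external load the two internal forces are equal and opposite, magnitude P.
Equating the net (thermal + elastic) strains gives |α₁ − α₂|·ΔT = P·[1/(A₁E₁) + 1/(A₂E₂)].
|α₁ − α₂|·ΔT = 4.3×10⁻⁶ × 66 = 0.0002838.
1/(A₁E₁) + 1/(A₂E₂) = 1/(1575×105×10³) + 1/(1350×72×10³) = 1.633×10⁻⁸ N⁻¹.
P = 0.0002838 / 1.633×10⁻⁸ = 17370 N = 17.37 kN.
σ_{aluminium} = P/A₂ = 17370/1350 = 12.87 MPa, compressive.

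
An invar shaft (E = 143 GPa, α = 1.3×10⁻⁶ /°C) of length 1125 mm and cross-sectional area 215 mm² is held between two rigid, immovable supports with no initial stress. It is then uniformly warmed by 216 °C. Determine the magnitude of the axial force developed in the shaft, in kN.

P ≈ 8.63 kN (compressive)

With zero net strain, σ = E·αΔT = 143 GPa × 1.3×10⁻⁶ × 216 = 40.15 MPa.
P = AEαΔT = 215 × 143×10³ × 1.3×10⁻⁶ × 216 = 8.633 kN (compressive).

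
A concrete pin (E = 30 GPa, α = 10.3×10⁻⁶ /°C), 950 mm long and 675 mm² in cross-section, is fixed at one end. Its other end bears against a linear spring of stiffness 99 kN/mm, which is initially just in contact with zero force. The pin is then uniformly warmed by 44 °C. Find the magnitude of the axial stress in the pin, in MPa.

σ ≈ 11.2 MPa (compressive)

If the spring were absent the pin would lengthen by αΔT L = 10.3×10⁻⁶ × 44 × 950 = 0.4305 mm.
With a force P in the spring, the elastic change of the pin is PL/(AE) and that of the spring is P/k; compatibility requires their sum to equal δ_free.
So P = δ_free / [L/(AE) + 1/k] = 0.4305 / [ 950/(675×30×10³) + 1/(99×10³) ].
P = 0.4305 / 5.701×10⁻⁵ = 7551 N.
σ = P/A = 7551/675 = 11.19 MPa.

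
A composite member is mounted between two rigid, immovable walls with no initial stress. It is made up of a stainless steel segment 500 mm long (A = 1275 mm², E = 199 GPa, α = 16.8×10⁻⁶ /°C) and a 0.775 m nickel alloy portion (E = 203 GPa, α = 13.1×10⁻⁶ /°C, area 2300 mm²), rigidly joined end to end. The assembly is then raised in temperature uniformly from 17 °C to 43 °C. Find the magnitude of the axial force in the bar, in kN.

P ≈ 133 kN (compressive)

With the walls removed the bar would change length by δ_free = Σ αᵢΔT Lᵢ = 16.8×10⁻⁶×26×500 + 13.1×10⁻⁶×26×775 = 0.4824 mm.
Since the ends are fixed, an axial force P builds up, equal in every segment, with P · Σ Lᵢ/(AᵢEᵢ) = δ_free.
Σ Lᵢ/(AᵢEᵢ) = 500/(1275×199×10³) + 775/(2300×203×10³) = 3.631×10⁻⁶ mm/N.
So P = 0.4824 / 3.631×10⁻⁶ = 132.9 kN, compressive.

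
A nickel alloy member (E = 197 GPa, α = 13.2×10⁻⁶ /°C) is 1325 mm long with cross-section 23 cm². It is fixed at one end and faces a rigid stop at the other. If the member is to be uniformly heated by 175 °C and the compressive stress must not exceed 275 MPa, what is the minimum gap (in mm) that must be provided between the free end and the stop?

g ≈ 1.21 mm

With no wall the member would lengthen by αΔT L = 13.2×10⁻⁶ × 175 × 1325 = 3.061 mm.
At the allowable stress the elastic shortening the wall may impose is σL/E = 275 × 1325 / (197×10³) = 1.85 mm.
The gap must absorb the remainder: g_min = 3.061 − 1.85 = 1.211 mm.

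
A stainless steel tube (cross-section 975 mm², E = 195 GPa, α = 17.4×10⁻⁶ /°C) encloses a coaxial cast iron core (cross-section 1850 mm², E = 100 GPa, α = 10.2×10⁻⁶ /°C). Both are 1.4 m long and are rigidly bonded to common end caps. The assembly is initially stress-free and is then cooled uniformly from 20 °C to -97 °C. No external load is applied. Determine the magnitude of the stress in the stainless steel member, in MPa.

Both members must finish at the same length. With the larger α, the stainless steel tends to over-contract; the plates restrain it, putting the stainless steel in tension and the cast iron in compression. With no external load the two internal forces are equal and opposite, magnitude P.
Setting the final lengths equal and cancelling L: (α₁ − α₂)ΔT = P/(A₁E₁) + P/(A₂E₂).
|α₁ − α₂|·ΔT = 7.2×10⁻⁶ × 117 = 0.0008424.
1/(A₁E₁) + 1/(A₂E₂) = 1/(975×195×10³) + 1/(1850×100×10³) = 1.067×10⁻⁸ N⁻¹.
So P = 0.0008424 / 1.067×10⁻⁸ = 78.99 kN.
σ_{stainless steel} = P/A₁ = 78990/975 = 81.01 MPa, tensile.

σ ≈ 81 MPa (tensile)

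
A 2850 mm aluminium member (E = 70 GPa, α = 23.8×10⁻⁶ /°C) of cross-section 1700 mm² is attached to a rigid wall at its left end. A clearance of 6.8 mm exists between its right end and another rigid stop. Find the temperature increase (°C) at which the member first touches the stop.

ΔT ≈ 100 °C

The gap closes when αΔT L = 6.8 mm, since the member is still unstressed at that instant.
So ΔT = g/(αL) = 6.8/(23.8×10⁻⁶ × 2850) = 100.3 °C.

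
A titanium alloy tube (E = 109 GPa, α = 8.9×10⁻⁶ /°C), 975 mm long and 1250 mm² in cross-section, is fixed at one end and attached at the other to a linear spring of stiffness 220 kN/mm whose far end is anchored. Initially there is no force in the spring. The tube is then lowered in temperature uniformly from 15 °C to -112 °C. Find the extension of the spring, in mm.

Free thermal contraction: δ_free = αΔT L = 8.9×10⁻⁶ × 127 × 975 = 1.102 mm.
With a force P in the spring, the elastic change of the tube is PL/(AE) and that of the spring is P/k; compatibility requires their sum to equal δ_free.
So P = δ_free / [L/(AE) + 1/k] = 1.102 / [ 975/(1250×109×10³) + 1/(220×10³) ].
P = 1.102 / 1.17×10⁻⁵ = 94180 N.
Spring extension = P/k = 94180/(220×10³) = 0.4281 mm.

δ ≈ 0.428 mm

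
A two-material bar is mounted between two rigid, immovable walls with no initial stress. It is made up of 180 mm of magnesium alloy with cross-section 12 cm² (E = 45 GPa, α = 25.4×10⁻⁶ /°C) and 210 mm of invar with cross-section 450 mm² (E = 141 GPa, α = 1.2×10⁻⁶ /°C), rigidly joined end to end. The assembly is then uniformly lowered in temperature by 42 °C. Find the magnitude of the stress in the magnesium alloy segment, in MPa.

σ ≈ 25.4 MPa (tensile)

With the walls removed the bar would change length by δ_free = Σ αᵢΔT Lᵢ = 25.4×10⁻⁶×42×180 + 1.2×10⁻⁶×42×210 = 0.2026 mm.
The walls prevent any net length change, so an axial force P (same in every segment) develops. Compatibility: P · Σ Lᵢ/(AᵢEᵢ) = δ_free.
The series flexibility is Σ Lᵢ/(AᵢEᵢ) = 180/(1200×45×10³) + 210/(450×141×10³) = 6.643×10⁻⁶ mm/N.
Hence P = δ_free / Σ(L/AE) = 0.2026/6.643×10⁻⁶ = 30.5 kN (tensile).
σ_{magnesium alloy} = P / A = 30500 / 1200 = 25.42 MPa.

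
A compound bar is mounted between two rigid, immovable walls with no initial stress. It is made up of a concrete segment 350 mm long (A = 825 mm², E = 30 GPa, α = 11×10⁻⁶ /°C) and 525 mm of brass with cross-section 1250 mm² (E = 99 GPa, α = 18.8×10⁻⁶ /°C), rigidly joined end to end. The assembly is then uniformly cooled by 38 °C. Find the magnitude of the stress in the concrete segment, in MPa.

σ ≈ 34.4 MPa (tensile)

Free thermal contraction of the whole bar: Σ αᵢΔT Lᵢ = 11×10⁻⁶×38×350 + 18.8×10⁻⁶×38×525 = 0.5214 mm.
Since the ends are fixed, an axial force P builds up, equal in every segment, with P · Σ Lᵢ/(AᵢEᵢ) = δ_free.
Σ Lᵢ/(AᵢEᵢ) = 350/(825×30×10³) + 525/(1250×99×10³) = 1.838×10⁻⁵ mm/N.
So P = 0.5214 / 1.838×10⁻⁵ = 28.36 kN, tensile.
σ_{concrete} = P / A = 28360 / 825 = 34.38 MPa.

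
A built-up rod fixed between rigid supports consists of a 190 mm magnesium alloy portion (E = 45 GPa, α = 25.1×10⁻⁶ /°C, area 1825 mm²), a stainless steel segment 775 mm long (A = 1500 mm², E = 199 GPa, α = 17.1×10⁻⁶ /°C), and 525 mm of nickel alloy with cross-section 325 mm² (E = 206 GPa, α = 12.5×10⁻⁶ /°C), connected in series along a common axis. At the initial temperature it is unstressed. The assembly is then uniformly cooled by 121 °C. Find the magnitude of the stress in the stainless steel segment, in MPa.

Free thermal contraction of the whole bar: Σ αᵢΔT Lᵢ = 25.1×10⁻⁶×121×190 + 17.1×10⁻⁶×121×775 + 12.5×10⁻⁶×121×525 = 2.975 mm.
The rigid supports impose zero overall length change; the single axial force P common to all segments must satisfy P Σ Lᵢ/(AᵢEᵢ) = δ_free.
Σ Lᵢ/(AᵢEᵢ) = 190/(1825×45×10³) + 775/(1500×199×10³) + 525/(325×206×10³) = 1.275×10⁻⁵ mm/N.
So P = 2.975 / 1.275×10⁻⁵ = 233.3 kN, tensile.
σ_{stainless steel} = P / A = 233300 / 1500 = 155.5 MPa.

σ ≈ 156 MPa (tensile)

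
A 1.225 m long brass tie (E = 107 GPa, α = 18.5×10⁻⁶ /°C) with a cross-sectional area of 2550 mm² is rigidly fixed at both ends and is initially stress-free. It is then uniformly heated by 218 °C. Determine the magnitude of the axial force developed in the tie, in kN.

The ends cannot move, so σ = EαΔT = 107×10³ × 18.5×10⁻⁶ × 218 = 431.5 MPa.
P = AEαΔT = 2550 × 107×10³ × 18.5×10⁻⁶ × 218 = 1100 kN (compressive).

P ≈ 1100 kN (compressive)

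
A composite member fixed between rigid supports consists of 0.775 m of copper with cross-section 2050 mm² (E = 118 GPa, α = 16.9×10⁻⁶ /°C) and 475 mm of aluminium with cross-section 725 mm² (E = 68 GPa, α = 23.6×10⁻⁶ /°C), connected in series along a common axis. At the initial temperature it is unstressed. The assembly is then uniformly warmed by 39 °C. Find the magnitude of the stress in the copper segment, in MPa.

σ ≈ 36 MPa (compressive)

Free thermal expansion of the whole bar: Σ αᵢΔT Lᵢ = 16.9×10⁻⁶×39×775 + 23.6×10⁻⁶×39×475 = 0.948 mm.
The rigid supports impose zero overall length change; the single axial force P common to all segments must satisfy P Σ Lᵢ/(AᵢEᵢ) = δ_free.
The series flexibility is Σ Lᵢ/(AᵢEᵢ) = 775/(2050×118×10³) + 475/(725×68×10³) = 1.284×10⁻⁵ mm/N.
Hence P = δ_free / Σ(L/AE) = 0.948/1.284×10⁻⁵ = 73.84 kN (compressive).
σ_{copper} = P / A = 73840 / 2050 = 36.02 MPa.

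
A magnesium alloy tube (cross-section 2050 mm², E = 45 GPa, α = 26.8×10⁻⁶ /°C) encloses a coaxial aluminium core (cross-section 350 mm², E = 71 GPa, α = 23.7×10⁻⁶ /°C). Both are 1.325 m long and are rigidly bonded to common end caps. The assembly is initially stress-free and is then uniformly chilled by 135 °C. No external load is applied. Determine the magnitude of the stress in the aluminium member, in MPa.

The magnesium alloy has the larger α, so on cooling it would change length more than the aluminium if both were free. The rigid plates force a common final length, so the magnesium alloy is put into tension and the aluminium into compression, with equal and opposite forces P (no external load).
Setting the final lengths equal and cancelling L: (α₁ − α₂)ΔT = P/(A₁E₁) + P/(A₂E₂).
|α₁ − α₂|·ΔT = 3.1×10⁻⁶ × 135 = 0.0004185.
1/(A₁E₁) + 1/(A₂E₂) = 1/(2050×45×10³) + 1/(350×71×10³) = 5.108×10⁻⁸ N⁻¹.
So P = 0.0004185 / 5.108×10⁻⁸ = 8.193 kN.
σ_{aluminium} = P/A₂ = 8193/350 = 23.41 MPa, compressive.

σ ≈ 23.4 MPa (compressive)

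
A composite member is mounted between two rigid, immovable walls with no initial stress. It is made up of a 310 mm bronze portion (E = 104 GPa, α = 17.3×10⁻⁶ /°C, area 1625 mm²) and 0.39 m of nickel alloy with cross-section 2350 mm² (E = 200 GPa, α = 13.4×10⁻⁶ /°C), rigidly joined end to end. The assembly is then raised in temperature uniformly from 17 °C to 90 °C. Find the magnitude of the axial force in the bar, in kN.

P ≈ 290 kN (compressive)

If the supports were absent, the total length change would be Σ αᵢΔT Lᵢ = 17.3×10⁻⁶×73×310 + 13.4×10⁻⁶×73×390 = 0.773 mm.
The rigid supports impose zero overall length change; the single axial force P common to all segments must satisfy P Σ Lᵢ/(AᵢEᵢ) = δ_free.
The series flexibility is Σ Lᵢ/(AᵢEᵢ) = 310/(1625×104×10³) + 390/(2350×200×10³) = 2.664×10⁻⁶ mm/N.
P = 0.773 / 2.664×10⁻⁶ = 290200 N = 290.2 kN, compressive.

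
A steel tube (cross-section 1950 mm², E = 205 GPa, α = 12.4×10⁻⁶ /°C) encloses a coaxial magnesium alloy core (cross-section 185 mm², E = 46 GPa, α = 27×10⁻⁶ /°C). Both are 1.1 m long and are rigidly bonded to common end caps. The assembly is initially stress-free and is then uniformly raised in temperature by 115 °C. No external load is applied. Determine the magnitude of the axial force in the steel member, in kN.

P ≈ 14 kN (tensile in the steel)

The magnesium alloy has the larger α, so on heating it would change length more than the steel if both were free. The rigid plates force a common final length, so the magnesium alloy is put into compression and the steel into tension, with equal and opposite forces P (no external load).
Compatibility of the two members (thermal + elastic change equal): (α₁ − α₂)ΔT = P·[1/(A₁E₁) + 1/(A₂E₂)].
|α₁ − α₂|·ΔT = 14.6×10⁻⁶ × 115 = 0.001679.
1/(A₁E₁) + 1/(A₂E₂) = 1/(1950×205×10³) + 1/(185×46×10³) = 1.2×10⁻⁷ N⁻¹.
P = 0.001679 / 1.2×10⁻⁷ = 13990 N = 13.99 kN.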